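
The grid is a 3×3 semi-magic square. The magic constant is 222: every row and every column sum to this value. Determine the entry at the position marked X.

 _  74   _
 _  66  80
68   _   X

72

Using row 2: 66 + 80 + ? → (2,1) = 222 − 146 = 76.
Column 1: 76 + 68 + ? = 222, so (1,1) = 78.
The remaining cell in column 2 is (3,2) = 222 − 140 = 82.
Row 1 must total 222; the given cells sum to 152, so (1,3) = 70.
Using row 3: 68 + 82 + ? → (3,3) = 222 − 150 = 72.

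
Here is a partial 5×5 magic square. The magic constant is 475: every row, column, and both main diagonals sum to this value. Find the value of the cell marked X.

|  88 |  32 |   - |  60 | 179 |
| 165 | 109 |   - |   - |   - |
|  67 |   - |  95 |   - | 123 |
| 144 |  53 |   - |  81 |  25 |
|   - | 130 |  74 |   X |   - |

The remaining cell in row 1 is (1,3) = 475 − 359 = 116.
Row 4 must total 475; the given cells sum to 303, so (4,3) = 172.
Using column 1: 88 + 165 + 67 + 144 + ? → (5,1) = 475 − 464 = 11.
The remaining cell in column 2 is (3,2) = 475 − 324 = 151.
Column 3: 116 + 95 + 172 + 74 + ? = 475, so (2,3) = 18.
The remaining cell in main diagonal is (5,5) = 475 − 373 = 102.
Anti-diagonal: 179 + 95 + 53 + 11 + ? = 475, so (2,4) = 137.
The remaining cell in row 2 is (2,5) = 475 − 429 = 46.
From row 3, 475 − (67 + 151 + 95 + 123) gives (3,4) = 39.
Row 5 needs 475; the known cells sum to 317, so (5,4) = 158.

158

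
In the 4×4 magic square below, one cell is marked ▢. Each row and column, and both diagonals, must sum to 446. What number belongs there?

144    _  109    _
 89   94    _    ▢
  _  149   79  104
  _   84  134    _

Row 3 must total 446; the given cells sum to 332, so (3,1) = 114.
Column 1: 144 + 89 + 114 + ? = 446, so (4,1) = 99.
From column 2, 446 − (94 + 149 + 84) gives (1,2) = 119.
Column 3: 109 + 79 + 134 + ? = 446, so (2,3) = 124.
Using main diagonal: 144 + 94 + 79 + ? → (4,4) = 446 − 317 = 129.
From anti-diagonal, 446 − (124 + 149 + 99) gives (1,4) = 74.
Row 2 needs 446; the known cells sum to 307, so (2,4) = 139.

139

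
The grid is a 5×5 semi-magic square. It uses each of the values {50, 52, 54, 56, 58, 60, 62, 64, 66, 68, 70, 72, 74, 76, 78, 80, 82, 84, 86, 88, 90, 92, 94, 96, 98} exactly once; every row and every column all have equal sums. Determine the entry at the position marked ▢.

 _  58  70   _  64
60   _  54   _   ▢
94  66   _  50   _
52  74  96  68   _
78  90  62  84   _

98

The 25 entries sum to 1850, so each line sums to 1850/5 = 370.
The remaining cell in row 4 is (4,5) = 370 − 290 = 80.
Using row 5: 78 + 90 + 62 + 84 + ? → (5,5) = 370 − 314 = 56.
Using column 1: 60 + 94 + 52 + 78 + ? → (1,1) = 370 − 284 = 86.
From column 2, 370 − (58 + 66 + 74 + 90) gives (2,2) = 82.
Column 3 needs 370; the known cells sum to 282, so (3,3) = 88.
Row 1: 86 + 58 + 70 + 64 + ? = 370, so (1,4) = 92.
Row 3 needs 370; the known cells sum to 298, so (3,5) = 72.
Column 4 needs 370; the known cells sum to 294, so (2,4) = 76.
Using column 5: 64 + 72 + 80 + 56 + ? → (2,5) = 370 − 272 = 98.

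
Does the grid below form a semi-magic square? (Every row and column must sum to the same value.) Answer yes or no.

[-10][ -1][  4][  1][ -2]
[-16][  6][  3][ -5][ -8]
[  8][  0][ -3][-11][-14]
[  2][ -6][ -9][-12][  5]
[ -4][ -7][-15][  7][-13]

No — row 4 sums to -20 but column 5 sums to -32.

Row 1: -10 + (-1) + 4 + 1 + (-2) = -8.
Row 2: -16 + 6 + 3 + (-5) + (-8) = -20.
Row 3: 8 + 0 + (-3) + (-11) + (-14) = -20.
Row 4: 2 + (-6) + (-9) + (-12) + 5 = -20.
Row 5: -4 + (-7) + (-15) + 7 + (-13) = -32.
Column 1: -10 + (-16) + 8 + 2 + (-4) = -20.
Column 2: -1 + 6 + 0 + (-6) + (-7) = -8.
Column 3: 4 + 3 + (-3) + (-9) + (-15) = -20.
Column 4: 1 + (-5) + (-11) + (-12) + 7 = -20.
Column 5: -2 + (-8) + (-14) + 5 + (-13) = -32.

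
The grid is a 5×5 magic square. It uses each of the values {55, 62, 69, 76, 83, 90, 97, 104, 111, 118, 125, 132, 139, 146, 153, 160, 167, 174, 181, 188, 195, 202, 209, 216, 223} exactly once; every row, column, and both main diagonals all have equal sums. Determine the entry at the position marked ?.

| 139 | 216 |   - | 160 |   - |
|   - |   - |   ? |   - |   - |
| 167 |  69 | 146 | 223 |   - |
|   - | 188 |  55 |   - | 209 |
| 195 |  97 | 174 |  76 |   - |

The 25 entries sum to 3475, so each line sums to 3475/5 = 695.
From row 3, 695 − (167 + 69 + 146 + 223) gives (3,5) = 90.
Row 5 must total 695; the given cells sum to 542, so (5,5) = 153.
Column 2 needs 695; the known cells sum to 570, so (2,2) = 125.
The remaining cell in main diagonal is (4,4) = 695 − 563 = 132.
Row 4 must total 695; the given cells sum to 584, so (4,1) = 111.
Column 1: 139 + 167 + 111 + 195 + ? = 695, so (2,1) = 83.
Column 4: 160 + 223 + 132 + 76 + ? = 695, so (2,4) = 104.
From anti-diagonal, 695 − (104 + 146 + 188 + 195) gives (1,5) = 62.
The remaining cell in row 1 is (1,3) = 695 − 577 = 118.
Column 3 needs 695; the known cells sum to 493, so (2,3) = 202.

202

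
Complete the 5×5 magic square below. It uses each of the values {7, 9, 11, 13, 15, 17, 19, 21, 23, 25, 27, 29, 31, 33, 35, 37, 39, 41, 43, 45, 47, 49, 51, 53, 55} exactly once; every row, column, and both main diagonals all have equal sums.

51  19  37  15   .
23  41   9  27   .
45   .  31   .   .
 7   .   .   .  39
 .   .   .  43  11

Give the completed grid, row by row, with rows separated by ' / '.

The 25 entries sum to 775, so each line sums to 775/5 = 155.
Row 1: 51 + 19 + 37 + 15 + ? = 155, so (1,5) = 33.
Row 2 must total 155; the given cells sum to 100, so (2,5) = 55.
The remaining cell in column 1 is (5,1) = 155 − 126 = 29.
Column 5: 33 + 55 + 39 + 11 + ? = 155, so (3,5) = 17.
From main diagonal, 155 − (51 + 41 + 31 + 11) gives (4,4) = 21.
Using anti-diagonal: 33 + 27 + 31 + 29 + ? → (4,2) = 155 − 120 = 35.
Row 4 must total 155; the given cells sum to 102, so (4,3) = 53.
The remaining cell in column 3 is (5,3) = 155 − 130 = 25.
Column 4: 15 + 27 + 21 + 43 + ? = 155, so (3,4) = 49.
Using row 3: 45 + 31 + 49 + 17 + ? → (3,2) = 155 − 142 = 13.
Row 5 needs 155; the known cells sum to 108, so (5,2) = 47.

51 19 37 15 33 / 23 41 9 27 55 / 45 13 31 49 17 / 7 35 53 21 39 / 29 47 25 43 11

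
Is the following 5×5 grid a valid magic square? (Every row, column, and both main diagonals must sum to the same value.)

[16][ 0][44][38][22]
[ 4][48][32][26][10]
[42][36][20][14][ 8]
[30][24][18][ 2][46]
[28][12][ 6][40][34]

Yes

Row 1: 16 + 0 + 44 + 38 + 22 = 120.
Row 2: 4 + 48 + 32 + 26 + 10 = 120.
Row 3: 42 + 36 + 20 + 14 + 8 = 120.
Row 4: 30 + 24 + 18 + 2 + 46 = 120.
Row 5: 28 + 12 + 6 + 40 + 34 = 120.
Column 1: 16 + 4 + 42 + 30 + 28 = 120.
Column 2: 0 + 48 + 36 + 24 + 12 = 120.
Column 3: 44 + 32 + 20 + 18 + 6 = 120.
Column 4: 38 + 26 + 14 + 2 + 40 = 120.
Column 5: 22 + 10 + 8 + 46 + 34 = 120.
Main diagonal: 16 + 48 + 20 + 2 + 34 = 120.
Anti-diagonal: 22 + 26 + 20 + 24 + 28 = 120.
All lines sum to 120.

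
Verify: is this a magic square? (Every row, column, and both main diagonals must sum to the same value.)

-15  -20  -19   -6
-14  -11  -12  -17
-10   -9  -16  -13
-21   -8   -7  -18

No — row 4 sums to -54 but main diagonal sums to -60.

Row 1: -15 + (-20) + (-19) + (-6) = -60.
Row 2: -14 + (-11) + (-12) + (-17) = -54.
Row 3: -10 + (-9) + (-16) + (-13) = -48.
Row 4: -21 + (-8) + (-7) + (-18) = -54.
Column 1: -15 + (-14) + (-10) + (-21) = -60.
Column 2: -20 + (-11) + (-9) + (-8) = -48.
Column 3: -19 + (-12) + (-16) + (-7) = -54.
Column 4: -6 + (-17) + (-13) + (-18) = -54.
Main diagonal: -15 + (-11) + (-16) + (-18) = -60.
Anti-diagonal: -6 + (-12) + (-9) + (-21) = -48.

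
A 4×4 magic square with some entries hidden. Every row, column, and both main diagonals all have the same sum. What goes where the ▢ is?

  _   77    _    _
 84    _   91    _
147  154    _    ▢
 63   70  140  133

49

Row 4 is complete and sums to 406; that is the magic constant.
From column 1, 406 − (84 + 147 + 63) gives (1,1) = 112.
Using column 2: 77 + 154 + 70 + ? → (2,2) = 406 − 301 = 105.
Main diagonal: 112 + 105 + 133 + ? = 406, so (3,3) = 56.
The remaining cell in anti-diagonal is (1,4) = 406 − 308 = 98.
Row 1: 112 + 77 + 98 + ? = 406, so (1,3) = 119.
Row 2 needs 406; the known cells sum to 280, so (2,4) = 126.
Row 3 needs 406; the known cells sum to 357, so (3,4) = 49.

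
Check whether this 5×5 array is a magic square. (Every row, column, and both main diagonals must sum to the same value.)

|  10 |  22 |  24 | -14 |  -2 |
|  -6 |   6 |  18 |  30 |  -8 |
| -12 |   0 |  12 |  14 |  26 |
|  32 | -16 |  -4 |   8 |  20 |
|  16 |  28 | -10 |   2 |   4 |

Row 1: 10 + 22 + 24 + (-14) + (-2) = 40.
Row 2: -6 + 6 + 18 + 30 + (-8) = 40.
Row 3: -12 + 0 + 12 + 14 + 26 = 40.
Row 4: 32 + (-16) + (-4) + 8 + 20 = 40.
Row 5: 16 + 28 + (-10) + 2 + 4 = 40.
Column 1: 10 + (-6) + (-12) + 32 + 16 = 40.
Column 2: 22 + 6 + 0 + (-16) + 28 = 40.
Column 3: 24 + 18 + 12 + (-4) + (-10) = 40.
Column 4: -14 + 30 + 14 + 8 + 2 = 40.
Column 5: -2 + (-8) + 26 + 20 + 4 = 40.
Main diagonal: 10 + 6 + 12 + 8 + 4 = 40.
Anti-diagonal: -2 + 30 + 12 + (-16) + 16 = 40.
All lines sum to 40.

Yes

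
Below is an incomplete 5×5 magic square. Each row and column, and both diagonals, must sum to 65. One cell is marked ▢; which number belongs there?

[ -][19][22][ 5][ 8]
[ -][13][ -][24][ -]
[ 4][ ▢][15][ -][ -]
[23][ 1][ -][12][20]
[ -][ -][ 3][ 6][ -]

7

Row 1: 19 + 22 + 5 + 8 + ? = 65, so (1,1) = 11.
Row 4: 23 + 1 + 12 + 20 + ? = 65, so (4,3) = 9.
Using column 3: 22 + 15 + 9 + 3 + ? → (2,3) = 65 − 49 = 16.
The remaining cell in column 4 is (3,4) = 65 − 47 = 18.
Main diagonal must total 65; the given cells sum to 51, so (5,5) = 14.
Anti-diagonal must total 65; the given cells sum to 48, so (5,1) = 17.
From row 5, 65 − (17 + 3 + 6 + 14) gives (5,2) = 25.
The remaining cell in column 1 is (2,1) = 65 − 55 = 10.
Column 2 must total 65; the given cells sum to 58, so (3,2) = 7.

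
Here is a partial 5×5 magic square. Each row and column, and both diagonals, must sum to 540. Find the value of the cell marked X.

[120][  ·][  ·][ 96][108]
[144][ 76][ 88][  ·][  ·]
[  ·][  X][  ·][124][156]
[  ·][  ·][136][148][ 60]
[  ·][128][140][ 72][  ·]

The remaining cell in column 4 is (2,4) = 540 − 440 = 100.
Using row 2: 144 + 76 + 88 + 100 + ? → (2,5) = 540 − 408 = 132.
Column 5 needs 540; the known cells sum to 456, so (5,5) = 84.
Main diagonal must total 540; the given cells sum to 428, so (3,3) = 112.
Row 5 needs 540; the known cells sum to 424, so (5,1) = 116.
Column 3 must total 540; the given cells sum to 476, so (1,3) = 64.
Anti-diagonal needs 540; the known cells sum to 436, so (4,2) = 104.
Using row 1: 120 + 64 + 96 + 108 + ? → (1,2) = 540 − 388 = 152.
Using row 4: 104 + 136 + 148 + 60 + ? → (4,1) = 540 − 448 = 92.
Column 1: 120 + 144 + 92 + 116 + ? = 540, so (3,1) = 68.
Column 2: 152 + 76 + 104 + 128 + ? = 540, so (3,2) = 80.

80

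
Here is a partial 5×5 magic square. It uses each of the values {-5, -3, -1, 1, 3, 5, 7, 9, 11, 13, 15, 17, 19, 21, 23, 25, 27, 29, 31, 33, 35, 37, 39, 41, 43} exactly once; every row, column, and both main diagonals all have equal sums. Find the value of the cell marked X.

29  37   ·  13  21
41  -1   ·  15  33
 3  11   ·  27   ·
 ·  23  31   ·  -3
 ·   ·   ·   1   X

9

The 25 entries sum to 475, so each line sums to 475/5 = 95.
The remaining cell in row 1 is (1,3) = 95 − 100 = -5.
Row 2 must total 95; the given cells sum to 88, so (2,3) = 7.
The remaining cell in column 2 is (5,2) = 95 − 70 = 25.
Using column 4: 13 + 15 + 27 + 1 + ? → (4,4) = 95 − 56 = 39.
Using row 4: 23 + 31 + 39 + (-3) + ? → (4,1) = 95 − 90 = 5.
Using column 1: 29 + 41 + 3 + 5 + ? → (5,1) = 95 − 78 = 17.
Anti-diagonal: 21 + 15 + 23 + 17 + ? = 95, so (3,3) = 19.
The remaining cell in row 3 is (3,5) = 95 − 60 = 35.
The remaining cell in column 3 is (5,3) = 95 − 52 = 43.
Column 5 needs 95; the known cells sum to 86, so (5,5) = 9.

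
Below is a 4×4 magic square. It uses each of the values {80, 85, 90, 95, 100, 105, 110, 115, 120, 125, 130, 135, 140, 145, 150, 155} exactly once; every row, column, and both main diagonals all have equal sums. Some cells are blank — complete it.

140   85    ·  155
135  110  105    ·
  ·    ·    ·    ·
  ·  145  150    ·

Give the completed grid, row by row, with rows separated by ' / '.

The 16 entries sum to 1880, so each line sums to 1880/4 = 470.
Row 1: 140 + 85 + 155 + ? = 470, so (1,3) = 90.
Row 2: 135 + 110 + 105 + ? = 470, so (2,4) = 120.
Column 2: 85 + 110 + 145 + ? = 470, so (3,2) = 130.
Column 3 needs 470; the known cells sum to 345, so (3,3) = 125.
The remaining cell in main diagonal is (4,4) = 470 − 375 = 95.
The remaining cell in anti-diagonal is (4,1) = 470 − 390 = 80.
Using column 1: 140 + 135 + 80 + ? → (3,1) = 470 − 355 = 115.
Using column 4: 155 + 120 + 95 + ? → (3,4) = 470 − 370 = 100.

140 85 90 155 / 135 110 105 120 / 115 130 125 100 / 80 145 150 95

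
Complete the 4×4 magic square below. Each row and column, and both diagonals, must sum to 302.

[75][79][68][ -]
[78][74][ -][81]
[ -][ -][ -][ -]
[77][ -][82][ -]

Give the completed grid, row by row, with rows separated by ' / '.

Using row 1: 75 + 79 + 68 + ? → (1,4) = 302 − 222 = 80.
The remaining cell in row 2 is (2,3) = 302 − 233 = 69.
Column 1: 75 + 78 + 77 + ? = 302, so (3,1) = 72.
Column 3: 68 + 69 + 82 + ? = 302, so (3,3) = 83.
Main diagonal: 75 + 74 + 83 + ? = 302, so (4,4) = 70.
The remaining cell in anti-diagonal is (3,2) = 302 − 226 = 76.
The remaining cell in row 3 is (3,4) = 302 − 231 = 71.
From row 4, 302 − (77 + 82 + 70) gives (4,2) = 73.

75 79 68 80 / 78 74 69 81 / 72 76 83 71 / 77 73 82 70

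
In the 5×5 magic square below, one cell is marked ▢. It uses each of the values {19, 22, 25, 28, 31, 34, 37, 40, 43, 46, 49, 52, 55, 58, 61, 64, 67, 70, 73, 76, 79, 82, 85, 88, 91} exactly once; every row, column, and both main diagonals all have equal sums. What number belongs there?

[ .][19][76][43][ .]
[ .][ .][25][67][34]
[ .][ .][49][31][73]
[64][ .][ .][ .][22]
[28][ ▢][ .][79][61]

70

The 25 entries sum to 1375, so each line sums to 1375/5 = 275.
The remaining cell in column 4 is (4,4) = 275 − 220 = 55.
Column 5 must total 275; the given cells sum to 190, so (1,5) = 85.
The remaining cell in anti-diagonal is (4,2) = 275 − 229 = 46.
Row 1 must total 275; the given cells sum to 223, so (1,1) = 52.
Using row 4: 64 + 46 + 55 + 22 + ? → (4,3) = 275 − 187 = 88.
Using column 3: 76 + 25 + 49 + 88 + ? → (5,3) = 275 − 238 = 37.
Main diagonal must total 275; the given cells sum to 217, so (2,2) = 58.
Using row 2: 58 + 25 + 67 + 34 + ? → (2,1) = 275 − 184 = 91.
Row 5 needs 275; the known cells sum to 205, so (5,2) = 70.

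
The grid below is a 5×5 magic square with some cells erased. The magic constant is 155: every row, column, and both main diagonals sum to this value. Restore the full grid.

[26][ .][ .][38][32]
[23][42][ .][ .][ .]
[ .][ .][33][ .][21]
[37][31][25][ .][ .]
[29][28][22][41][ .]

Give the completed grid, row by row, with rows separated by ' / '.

26 20 39 38 32 / 23 42 36 30 24 / 40 34 33 27 21 / 37 31 25 19 43 / 29 28 22 41 35

From row 5, 155 − (29 + 28 + 22 + 41) gives (5,5) = 35.
Column 1: 26 + 23 + 37 + 29 + ? = 155, so (3,1) = 40.
From main diagonal, 155 − (26 + 42 + 33 + 35) gives (4,4) = 19.
Anti-diagonal needs 155; the known cells sum to 125, so (2,4) = 30.
The remaining cell in row 4 is (4,5) = 155 − 112 = 43.
Column 4 needs 155; the known cells sum to 128, so (3,4) = 27.
Column 5 must total 155; the given cells sum to 131, so (2,5) = 24.
Using row 2: 23 + 42 + 30 + 24 + ? → (2,3) = 155 − 119 = 36.
Row 3: 40 + 33 + 27 + 21 + ? = 155, so (3,2) = 34.
The remaining cell in column 2 is (1,2) = 155 − 135 = 20.
Column 3 needs 155; the known cells sum to 116, so (1,3) = 39.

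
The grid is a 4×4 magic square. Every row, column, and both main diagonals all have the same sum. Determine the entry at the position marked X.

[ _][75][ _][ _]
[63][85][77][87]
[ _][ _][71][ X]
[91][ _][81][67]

Row 2 is complete and sums to 312; that is the magic constant.
The remaining cell in row 4 is (4,2) = 312 − 239 = 73.
Column 2: 75 + 85 + 73 + ? = 312, so (3,2) = 79.
Using column 3: 77 + 71 + 81 + ? → (1,3) = 312 − 229 = 83.
Main diagonal must total 312; the given cells sum to 223, so (1,1) = 89.
Using anti-diagonal: 77 + 79 + 91 + ? → (1,4) = 312 − 247 = 65.
The remaining cell in column 1 is (3,1) = 312 − 243 = 69.
Column 4: 65 + 87 + 67 + ? = 312, so (3,4) = 93.

93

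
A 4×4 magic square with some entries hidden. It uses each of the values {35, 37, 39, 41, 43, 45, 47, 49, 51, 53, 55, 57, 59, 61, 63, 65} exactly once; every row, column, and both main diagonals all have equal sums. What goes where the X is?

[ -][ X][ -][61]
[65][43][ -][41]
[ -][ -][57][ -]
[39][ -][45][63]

The 16 entries sum to 800, so each line sums to 800/4 = 200.
The remaining cell in row 2 is (2,3) = 200 − 149 = 51.
Row 4 needs 200; the known cells sum to 147, so (4,2) = 53.
Column 3 needs 200; the known cells sum to 153, so (1,3) = 47.
Column 4 must total 200; the given cells sum to 165, so (3,4) = 35.
Main diagonal: 43 + 57 + 63 + ? = 200, so (1,1) = 37.
Using anti-diagonal: 61 + 51 + 39 + ? → (3,2) = 200 − 151 = 49.
Row 1 needs 200; the known cells sum to 145, so (1,2) = 55.

55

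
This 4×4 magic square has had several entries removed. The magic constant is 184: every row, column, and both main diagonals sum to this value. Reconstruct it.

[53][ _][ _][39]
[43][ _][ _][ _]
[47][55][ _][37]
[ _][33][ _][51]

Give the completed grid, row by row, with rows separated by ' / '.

Row 3: 47 + 55 + 37 + ? = 184, so (3,3) = 45.
Column 1: 53 + 43 + 47 + ? = 184, so (4,1) = 41.
Column 4 needs 184; the known cells sum to 127, so (2,4) = 57.
Using main diagonal: 53 + 45 + 51 + ? → (2,2) = 184 − 149 = 35.
From anti-diagonal, 184 − (39 + 55 + 41) gives (2,3) = 49.
Using row 4: 41 + 33 + 51 + ? → (4,3) = 184 − 125 = 59.
Using column 2: 35 + 55 + 33 + ? → (1,2) = 184 − 123 = 61.
From column 3, 184 − (49 + 45 + 59) gives (1,3) = 31.

53 61 31 39 / 43 35 49 57 / 47 55 45 37 / 41 33 59 51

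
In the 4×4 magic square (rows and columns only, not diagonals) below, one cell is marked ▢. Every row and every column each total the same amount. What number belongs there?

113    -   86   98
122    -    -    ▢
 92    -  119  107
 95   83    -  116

101

Column 1 is complete and sums to 422; that is the magic constant.
Using row 1: 113 + 86 + 98 + ? → (1,2) = 422 − 297 = 125.
Row 3: 92 + 119 + 107 + ? = 422, so (3,2) = 104.
From row 4, 422 − (95 + 83 + 116) gives (4,3) = 128.
From column 2, 422 − (125 + 104 + 83) gives (2,2) = 110.
Column 3: 86 + 119 + 128 + ? = 422, so (2,3) = 89.
Column 4 must total 422; the given cells sum to 321, so (2,4) = 101.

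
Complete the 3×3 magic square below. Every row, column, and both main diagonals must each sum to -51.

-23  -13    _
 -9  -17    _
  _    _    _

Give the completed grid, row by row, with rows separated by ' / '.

-23 -13 -15 / -9 -17 -25 / -19 -21 -11

Row 1 must total -51; the given cells sum to -36, so (1,3) = -15.
Row 2: -9 + (-17) + ? = -51, so (2,3) = -25.
Column 1 needs -51; the known cells sum to -32, so (3,1) = -19.
Column 2: -13 + (-17) + ? = -51, so (3,2) = -21.
Column 3: -15 + (-25) + ? = -51, so (3,3) = -11.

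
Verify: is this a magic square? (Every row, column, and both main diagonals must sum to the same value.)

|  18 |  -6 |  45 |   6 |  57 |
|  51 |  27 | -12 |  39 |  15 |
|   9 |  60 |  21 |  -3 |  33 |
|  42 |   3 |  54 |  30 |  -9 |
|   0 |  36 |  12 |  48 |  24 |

Yes

Row 1: 18 + (-6) + 45 + 6 + 57 = 120.
Row 2: 51 + 27 + (-12) + 39 + 15 = 120.
Row 3: 9 + 60 + 21 + (-3) + 33 = 120.
Row 4: 42 + 3 + 54 + 30 + (-9) = 120.
Row 5: 0 + 36 + 12 + 48 + 24 = 120.
Column 1: 18 + 51 + 9 + 42 + 0 = 120.
Column 2: -6 + 27 + 60 + 3 + 36 = 120.
Column 3: 45 + (-12) + 21 + 54 + 12 = 120.
Column 4: 6 + 39 + (-3) + 30 + 48 = 120.
Column 5: 57 + 15 + 33 + (-9) + 24 = 120.
Main diagonal: 18 + 27 + 21 + 30 + 24 = 120.
Anti-diagonal: 57 + 39 + 21 + 3 + 0 = 120.
All lines sum to 120.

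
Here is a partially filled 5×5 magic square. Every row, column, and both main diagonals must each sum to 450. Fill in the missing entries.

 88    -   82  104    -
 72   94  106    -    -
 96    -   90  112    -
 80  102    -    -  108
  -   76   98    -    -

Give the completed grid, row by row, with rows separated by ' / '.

88 110 82 104 66 / 72 94 106 78 100 / 96 68 90 112 84 / 80 102 74 86 108 / 114 76 98 70 92

Column 1: 88 + 72 + 96 + 80 + ? = 450, so (5,1) = 114.
The remaining cell in column 3 is (4,3) = 450 − 376 = 74.
Using row 4: 80 + 102 + 74 + 108 + ? → (4,4) = 450 − 364 = 86.
Main diagonal must total 450; the given cells sum to 358, so (5,5) = 92.
Row 5 needs 450; the known cells sum to 380, so (5,4) = 70.
Column 4: 104 + 112 + 86 + 70 + ? = 450, so (2,4) = 78.
Anti-diagonal: 78 + 90 + 102 + 114 + ? = 450, so (1,5) = 66.
The remaining cell in row 1 is (1,2) = 450 − 340 = 110.
Row 2 needs 450; the known cells sum to 350, so (2,5) = 100.
Column 2 must total 450; the given cells sum to 382, so (3,2) = 68.
Column 5 needs 450; the known cells sum to 366, so (3,5) = 84.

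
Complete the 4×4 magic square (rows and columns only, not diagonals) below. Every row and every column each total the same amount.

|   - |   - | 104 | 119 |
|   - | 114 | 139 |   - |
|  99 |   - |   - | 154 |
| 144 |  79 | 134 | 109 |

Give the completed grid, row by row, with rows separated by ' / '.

Row 4 is already complete: 144 + 79 + 134 + 109 = 466, so that is the magic constant.
Column 3 needs 466; the known cells sum to 377, so (3,3) = 89.
Column 4 needs 466; the known cells sum to 382, so (2,4) = 84.
Row 2 must total 466; the given cells sum to 337, so (2,1) = 129.
Row 3 must total 466; the given cells sum to 342, so (3,2) = 124.
Column 1 must total 466; the given cells sum to 372, so (1,1) = 94.
Using column 2: 114 + 124 + 79 + ? → (1,2) = 466 − 317 = 149.

94 149 104 119 / 129 114 139 84 / 99 124 89 154 / 144 79 134 109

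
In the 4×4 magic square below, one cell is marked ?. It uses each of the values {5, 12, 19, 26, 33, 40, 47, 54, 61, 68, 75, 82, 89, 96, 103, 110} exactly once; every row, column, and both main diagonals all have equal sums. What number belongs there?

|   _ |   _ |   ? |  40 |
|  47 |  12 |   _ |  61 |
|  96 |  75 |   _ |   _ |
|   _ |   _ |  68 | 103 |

19

The 16 entries sum to 920, so each line sums to 920/4 = 230.
From row 2, 230 − (47 + 12 + 61) gives (2,3) = 110.
Column 4 must total 230; the given cells sum to 204, so (3,4) = 26.
The remaining cell in anti-diagonal is (4,1) = 230 − 225 = 5.
From row 3, 230 − (96 + 75 + 26) gives (3,3) = 33.
Row 4 needs 230; the known cells sum to 176, so (4,2) = 54.
Column 1 must total 230; the given cells sum to 148, so (1,1) = 82.
Using column 2: 12 + 75 + 54 + ? → (1,2) = 230 − 141 = 89.
Using column 3: 110 + 33 + 68 + ? → (1,3) = 230 − 211 = 19.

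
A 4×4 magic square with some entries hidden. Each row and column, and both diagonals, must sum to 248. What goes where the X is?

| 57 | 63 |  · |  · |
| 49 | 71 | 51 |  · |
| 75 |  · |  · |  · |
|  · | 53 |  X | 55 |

73

The remaining cell in row 2 is (2,4) = 248 − 171 = 77.
The remaining cell in column 1 is (4,1) = 248 − 181 = 67.
The remaining cell in column 2 is (3,2) = 248 − 187 = 61.
Main diagonal: 57 + 71 + 55 + ? = 248, so (3,3) = 65.
The remaining cell in anti-diagonal is (1,4) = 248 − 179 = 69.
Row 1 needs 248; the known cells sum to 189, so (1,3) = 59.
Row 3 needs 248; the known cells sum to 201, so (3,4) = 47.
Row 4: 67 + 53 + 55 + ? = 248, so (4,3) = 73.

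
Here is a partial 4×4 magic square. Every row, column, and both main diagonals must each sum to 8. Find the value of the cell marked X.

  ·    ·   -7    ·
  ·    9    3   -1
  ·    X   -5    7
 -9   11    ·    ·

From row 2, 8 − (9 + 3 + (-1)) gives (2,1) = -3.
From column 3, 8 − (-7 + 3 + (-5)) gives (4,3) = 17.
Using row 4: -9 + 11 + 17 + ? → (4,4) = 8 − 19 = -11.
Column 4 needs 8; the known cells sum to -5, so (1,4) = 13.
Main diagonal: 9 + (-5) + (-11) + ? = 8, so (1,1) = 15.
Using anti-diagonal: 13 + 3 + (-9) + ? → (3,2) = 8 − 7 = 1.

1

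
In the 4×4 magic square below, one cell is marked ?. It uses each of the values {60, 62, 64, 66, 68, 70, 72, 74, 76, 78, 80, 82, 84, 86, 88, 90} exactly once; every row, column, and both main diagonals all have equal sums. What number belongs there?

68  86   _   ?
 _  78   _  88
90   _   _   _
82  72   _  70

The 16 entries sum to 1200, so each line sums to 1200/4 = 300.
From row 4, 300 − (82 + 72 + 70) gives (4,3) = 76.
Using column 1: 68 + 90 + 82 + ? → (2,1) = 300 − 240 = 60.
Using column 2: 86 + 78 + 72 + ? → (3,2) = 300 − 236 = 64.
Main diagonal must total 300; the given cells sum to 216, so (3,3) = 84.
Row 2: 60 + 78 + 88 + ? = 300, so (2,3) = 74.
The remaining cell in row 3 is (3,4) = 300 − 238 = 62.
The remaining cell in column 3 is (1,3) = 300 − 234 = 66.
Column 4 must total 300; the given cells sum to 220, so (1,4) = 80.

80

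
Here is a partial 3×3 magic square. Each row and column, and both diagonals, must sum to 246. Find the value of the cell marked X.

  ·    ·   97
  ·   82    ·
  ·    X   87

92

The remaining cell in column 3 is (2,3) = 246 − 184 = 62.
The remaining cell in main diagonal is (1,1) = 246 − 169 = 77.
The remaining cell in anti-diagonal is (3,1) = 246 − 179 = 67.
From row 1, 246 − (77 + 97) gives (1,2) = 72.
From row 2, 246 − (82 + 62) gives (2,1) = 102.
The remaining cell in row 3 is (3,2) = 246 − 154 = 92.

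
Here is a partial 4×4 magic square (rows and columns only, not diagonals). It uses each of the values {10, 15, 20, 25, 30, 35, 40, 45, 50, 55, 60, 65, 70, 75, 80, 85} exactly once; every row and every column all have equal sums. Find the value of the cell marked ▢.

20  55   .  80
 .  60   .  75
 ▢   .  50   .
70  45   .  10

85

The 16 entries sum to 760, so each line sums to 760/4 = 190.
Row 1 needs 190; the known cells sum to 155, so (1,3) = 35.
From row 4, 190 − (70 + 45 + 10) gives (4,3) = 65.
The remaining cell in column 2 is (3,2) = 190 − 160 = 30.
Column 3: 35 + 50 + 65 + ? = 190, so (2,3) = 40.
Column 4 must total 190; the given cells sum to 165, so (3,4) = 25.
From row 2, 190 − (60 + 40 + 75) gives (2,1) = 15.
The remaining cell in row 3 is (3,1) = 190 − 105 = 85.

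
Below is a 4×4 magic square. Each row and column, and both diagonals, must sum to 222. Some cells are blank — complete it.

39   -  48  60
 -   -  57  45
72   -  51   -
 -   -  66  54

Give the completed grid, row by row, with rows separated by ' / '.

39 75 48 60 / 42 78 57 45 / 72 36 51 63 / 69 33 66 54

Row 1 needs 222; the known cells sum to 147, so (1,2) = 75.
Using column 4: 60 + 45 + 54 + ? → (3,4) = 222 − 159 = 63.
Main diagonal: 39 + 51 + 54 + ? = 222, so (2,2) = 78.
The remaining cell in row 2 is (2,1) = 222 − 180 = 42.
Using row 3: 72 + 51 + 63 + ? → (3,2) = 222 − 186 = 36.
Column 1: 39 + 42 + 72 + ? = 222, so (4,1) = 69.
From column 2, 222 − (75 + 78 + 36) gives (4,2) = 33.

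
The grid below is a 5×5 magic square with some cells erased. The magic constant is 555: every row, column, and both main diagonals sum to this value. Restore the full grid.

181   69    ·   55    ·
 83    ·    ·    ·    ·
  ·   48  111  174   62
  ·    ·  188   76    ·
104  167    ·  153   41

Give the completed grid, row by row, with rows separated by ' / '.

The remaining cell in row 3 is (3,1) = 555 − 395 = 160.
Row 5 needs 555; the known cells sum to 465, so (5,3) = 90.
From column 1, 555 − (181 + 83 + 160 + 104) gives (4,1) = 27.
Column 4 needs 555; the known cells sum to 458, so (2,4) = 97.
The remaining cell in main diagonal is (2,2) = 555 − 409 = 146.
Column 2 needs 555; the known cells sum to 430, so (4,2) = 125.
From anti-diagonal, 555 − (97 + 111 + 125 + 104) gives (1,5) = 118.
Row 1 must total 555; the given cells sum to 423, so (1,3) = 132.
Row 4 must total 555; the given cells sum to 416, so (4,5) = 139.
Using column 3: 132 + 111 + 188 + 90 + ? → (2,3) = 555 − 521 = 34.
Column 5: 118 + 62 + 139 + 41 + ? = 555, so (2,5) = 195.

181 69 132 55 118 / 83 146 34 97 195 / 160 48 111 174 62 / 27 125 188 76 139 / 104 167 90 153 41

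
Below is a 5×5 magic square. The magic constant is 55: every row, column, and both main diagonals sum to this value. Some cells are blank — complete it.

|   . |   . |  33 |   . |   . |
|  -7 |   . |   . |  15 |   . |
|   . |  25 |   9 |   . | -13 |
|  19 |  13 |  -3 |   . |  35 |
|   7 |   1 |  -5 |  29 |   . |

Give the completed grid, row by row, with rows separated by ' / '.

Using row 4: 19 + 13 + (-3) + 35 + ? → (4,4) = 55 − 64 = -9.
The remaining cell in row 5 is (5,5) = 55 − 32 = 23.
Using column 3: 33 + 9 + (-3) + (-5) + ? → (2,3) = 55 − 34 = 21.
Anti-diagonal must total 55; the given cells sum to 44, so (1,5) = 11.
Column 5: 11 + (-13) + 35 + 23 + ? = 55, so (2,5) = -1.
Row 2 needs 55; the known cells sum to 28, so (2,2) = 27.
Using column 2: 27 + 25 + 13 + 1 + ? → (1,2) = 55 − 66 = -11.
Main diagonal: 27 + 9 + (-9) + 23 + ? = 55, so (1,1) = 5.
Row 1: 5 + (-11) + 33 + 11 + ? = 55, so (1,4) = 17.
The remaining cell in column 1 is (3,1) = 55 − 24 = 31.
Using column 4: 17 + 15 + (-9) + 29 + ? → (3,4) = 55 − 52 = 3.

5 -11 33 17 11 / -7 27 21 15 -1 / 31 25 9 3 -13 / 19 13 -3 -9 35 / 7 1 -5 29 23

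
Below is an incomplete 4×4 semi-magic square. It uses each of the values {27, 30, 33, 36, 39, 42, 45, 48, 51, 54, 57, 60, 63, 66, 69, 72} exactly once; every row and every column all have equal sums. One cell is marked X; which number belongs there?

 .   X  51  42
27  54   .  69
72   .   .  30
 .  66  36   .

The 16 entries sum to 792, so each line sums to 792/4 = 198.
Row 2 needs 198; the known cells sum to 150, so (2,3) = 48.
Column 3 must total 198; the given cells sum to 135, so (3,3) = 63.
The remaining cell in column 4 is (4,4) = 198 − 141 = 57.
From row 3, 198 − (72 + 63 + 30) gives (3,2) = 33.
The remaining cell in row 4 is (4,1) = 198 − 159 = 39.
Column 1 needs 198; the known cells sum to 138, so (1,1) = 60.
Column 2 must total 198; the given cells sum to 153, so (1,2) = 45.

45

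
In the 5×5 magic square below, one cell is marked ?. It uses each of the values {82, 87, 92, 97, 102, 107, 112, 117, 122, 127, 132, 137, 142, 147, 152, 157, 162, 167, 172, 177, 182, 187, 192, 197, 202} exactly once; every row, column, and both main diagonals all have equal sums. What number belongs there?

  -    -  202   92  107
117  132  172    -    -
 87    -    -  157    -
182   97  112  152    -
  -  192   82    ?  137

122

The 25 entries sum to 3550, so each line sums to 3550/5 = 710.
Using row 4: 182 + 97 + 112 + 152 + ? → (4,5) = 710 − 543 = 167.
Column 3 needs 710; the known cells sum to 568, so (3,3) = 142.
Main diagonal: 132 + 142 + 152 + 137 + ? = 710, so (1,1) = 147.
Row 1 must total 710; the given cells sum to 548, so (1,2) = 162.
Column 1: 147 + 117 + 87 + 182 + ? = 710, so (5,1) = 177.
Column 2 must total 710; the given cells sum to 583, so (3,2) = 127.
Using anti-diagonal: 107 + 142 + 97 + 177 + ? → (2,4) = 710 − 523 = 187.
The remaining cell in row 2 is (2,5) = 710 − 608 = 102.
Row 3 needs 710; the known cells sum to 513, so (3,5) = 197.
The remaining cell in row 5 is (5,4) = 710 − 588 = 122.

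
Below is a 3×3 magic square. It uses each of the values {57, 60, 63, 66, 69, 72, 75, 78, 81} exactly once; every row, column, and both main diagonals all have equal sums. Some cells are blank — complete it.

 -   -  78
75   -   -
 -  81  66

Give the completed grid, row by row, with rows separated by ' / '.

72 57 78 / 75 69 63 / 60 81 66

The 9 entries sum to 621, so each line sums to 621/3 = 207.
Row 3: 81 + 66 + ? = 207, so (3,1) = 60.
Column 1 needs 207; the known cells sum to 135, so (1,1) = 72.
From column 3, 207 − (78 + 66) gives (2,3) = 63.
The remaining cell in main diagonal is (2,2) = 207 − 138 = 69.
Row 1: 72 + 78 + ? = 207, so (1,2) = 57.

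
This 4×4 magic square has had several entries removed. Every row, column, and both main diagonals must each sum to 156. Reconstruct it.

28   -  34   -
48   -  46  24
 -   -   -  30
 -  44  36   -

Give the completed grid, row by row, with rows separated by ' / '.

28 42 34 52 / 48 38 46 24 / 54 32 40 30 / 26 44 36 50

Row 2 needs 156; the known cells sum to 118, so (2,2) = 38.
From column 3, 156 − (34 + 46 + 36) gives (3,3) = 40.
Main diagonal must total 156; the given cells sum to 106, so (4,4) = 50.
Row 4 must total 156; the given cells sum to 130, so (4,1) = 26.
The remaining cell in column 1 is (3,1) = 156 − 102 = 54.
Column 4 must total 156; the given cells sum to 104, so (1,4) = 52.
Anti-diagonal needs 156; the known cells sum to 124, so (3,2) = 32.
From row 1, 156 − (28 + 34 + 52) gives (1,2) = 42.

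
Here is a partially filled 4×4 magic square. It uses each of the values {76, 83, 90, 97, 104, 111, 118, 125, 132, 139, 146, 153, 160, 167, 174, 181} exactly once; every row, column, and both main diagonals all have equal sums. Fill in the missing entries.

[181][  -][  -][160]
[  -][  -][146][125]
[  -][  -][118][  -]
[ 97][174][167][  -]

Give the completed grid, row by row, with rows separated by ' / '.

The 16 entries sum to 2056, so each line sums to 2056/4 = 514.
Row 4: 97 + 174 + 167 + ? = 514, so (4,4) = 76.
Column 3 must total 514; the given cells sum to 431, so (1,3) = 83.
Column 4: 160 + 125 + 76 + ? = 514, so (3,4) = 153.
From main diagonal, 514 − (181 + 118 + 76) gives (2,2) = 139.
Anti-diagonal needs 514; the known cells sum to 403, so (3,2) = 111.
Row 1: 181 + 83 + 160 + ? = 514, so (1,2) = 90.
The remaining cell in row 2 is (2,1) = 514 − 410 = 104.
Row 3: 111 + 118 + 153 + ? = 514, so (3,1) = 132.

181 90 83 160 / 104 139 146 125 / 132 111 118 153 / 97 174 167 76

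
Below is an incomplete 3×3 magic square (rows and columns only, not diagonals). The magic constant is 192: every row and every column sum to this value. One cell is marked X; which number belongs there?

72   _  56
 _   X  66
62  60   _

Using row 1: 72 + 56 + ? → (1,2) = 192 − 128 = 64.
Row 3 must total 192; the given cells sum to 122, so (3,3) = 70.
From column 1, 192 − (72 + 62) gives (2,1) = 58.
Column 2 needs 192; the known cells sum to 124, so (2,2) = 68.

68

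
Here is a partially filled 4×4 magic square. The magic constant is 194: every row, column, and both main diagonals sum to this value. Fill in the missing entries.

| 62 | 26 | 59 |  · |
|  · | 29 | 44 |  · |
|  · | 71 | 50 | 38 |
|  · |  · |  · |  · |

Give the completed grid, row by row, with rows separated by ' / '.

62 26 59 47 / 65 29 44 56 / 35 71 50 38 / 32 68 41 53

Row 1 must total 194; the given cells sum to 147, so (1,4) = 47.
Row 3 needs 194; the known cells sum to 159, so (3,1) = 35.
From column 2, 194 − (26 + 29 + 71) gives (4,2) = 68.
Column 3 needs 194; the known cells sum to 153, so (4,3) = 41.
Main diagonal must total 194; the given cells sum to 141, so (4,4) = 53.
From anti-diagonal, 194 − (47 + 44 + 71) gives (4,1) = 32.
The remaining cell in column 1 is (2,1) = 194 − 129 = 65.
Column 4: 47 + 38 + 53 + ? = 194, so (2,4) = 56.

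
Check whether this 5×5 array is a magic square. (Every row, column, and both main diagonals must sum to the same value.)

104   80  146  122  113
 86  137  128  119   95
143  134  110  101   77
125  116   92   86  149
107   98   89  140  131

Row 1: 104 + 80 + 146 + 122 + 113 = 565.
Row 2: 86 + 137 + 128 + 119 + 95 = 565.
Row 3: 143 + 134 + 110 + 101 + 77 = 565.
Row 4: 125 + 116 + 92 + 86 + 149 = 568.
Row 5: 107 + 98 + 89 + 140 + 131 = 565.
Column 1: 104 + 86 + 143 + 125 + 107 = 565.
Column 2: 80 + 137 + 134 + 116 + 98 = 565.
Column 3: 146 + 128 + 110 + 92 + 89 = 565.
Column 4: 122 + 119 + 101 + 86 + 140 = 568.
Column 5: 113 + 95 + 77 + 149 + 131 = 565.
Main diagonal: 104 + 137 + 110 + 86 + 131 = 568.
Anti-diagonal: 113 + 119 + 110 + 116 + 107 = 565.

No — column 2 sums to 565 but main diagonal sums to 568.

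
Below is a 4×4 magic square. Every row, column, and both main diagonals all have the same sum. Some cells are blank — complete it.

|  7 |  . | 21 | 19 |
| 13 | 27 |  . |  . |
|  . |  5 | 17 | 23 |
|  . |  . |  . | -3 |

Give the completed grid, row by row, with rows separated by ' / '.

Main diagonal is already complete: 7 + 27 + 17 + -3 = 48, so that is the magic constant.
The remaining cell in row 1 is (1,2) = 48 − 47 = 1.
From row 3, 48 − (5 + 17 + 23) gives (3,1) = 3.
Column 1: 7 + 13 + 3 + ? = 48, so (4,1) = 25.
Using column 2: 1 + 27 + 5 + ? → (4,2) = 48 − 33 = 15.
From column 4, 48 − (19 + 23 + (-3)) gives (2,4) = 9.
Anti-diagonal needs 48; the known cells sum to 49, so (2,3) = -1.
Row 4 must total 48; the given cells sum to 37, so (4,3) = 11.

7 1 21 19 / 13 27 -1 9 / 3 5 17 23 / 25 15 11 -3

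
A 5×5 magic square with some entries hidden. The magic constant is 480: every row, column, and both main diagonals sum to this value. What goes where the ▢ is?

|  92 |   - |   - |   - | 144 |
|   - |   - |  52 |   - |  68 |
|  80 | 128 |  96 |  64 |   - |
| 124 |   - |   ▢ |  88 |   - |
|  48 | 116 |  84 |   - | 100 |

The remaining cell in row 3 is (3,5) = 480 − 368 = 112.
The remaining cell in row 5 is (5,4) = 480 − 348 = 132.
Using column 1: 92 + 80 + 124 + 48 + ? → (2,1) = 480 − 344 = 136.
The remaining cell in column 5 is (4,5) = 480 − 424 = 56.
From main diagonal, 480 − (92 + 96 + 88 + 100) gives (2,2) = 104.
Row 2: 136 + 104 + 52 + 68 + ? = 480, so (2,4) = 120.
The remaining cell in column 4 is (1,4) = 480 − 404 = 76.
Anti-diagonal: 144 + 120 + 96 + 48 + ? = 480, so (4,2) = 72.
The remaining cell in row 4 is (4,3) = 480 − 340 = 140.

140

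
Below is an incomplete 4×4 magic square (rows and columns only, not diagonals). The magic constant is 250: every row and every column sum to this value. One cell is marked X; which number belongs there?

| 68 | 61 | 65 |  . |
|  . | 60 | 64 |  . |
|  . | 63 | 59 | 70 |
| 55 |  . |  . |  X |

67

From row 1, 250 − (68 + 61 + 65) gives (1,4) = 56.
Using row 3: 63 + 59 + 70 + ? → (3,1) = 250 − 192 = 58.
Column 1 needs 250; the known cells sum to 181, so (2,1) = 69.
From column 2, 250 − (61 + 60 + 63) gives (4,2) = 66.
From column 3, 250 − (65 + 64 + 59) gives (4,3) = 62.
The remaining cell in row 2 is (2,4) = 250 − 193 = 57.
Row 4: 55 + 66 + 62 + ? = 250, so (4,4) = 67.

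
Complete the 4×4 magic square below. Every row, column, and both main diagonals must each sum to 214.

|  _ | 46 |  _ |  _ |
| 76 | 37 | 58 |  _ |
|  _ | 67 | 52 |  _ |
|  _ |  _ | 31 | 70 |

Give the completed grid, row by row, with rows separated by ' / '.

Row 2 needs 214; the known cells sum to 171, so (2,4) = 43.
From column 2, 214 − (46 + 37 + 67) gives (4,2) = 64.
From column 3, 214 − (58 + 52 + 31) gives (1,3) = 73.
Using main diagonal: 37 + 52 + 70 + ? → (1,1) = 214 − 159 = 55.
Row 1 needs 214; the known cells sum to 174, so (1,4) = 40.
Row 4 must total 214; the given cells sum to 165, so (4,1) = 49.
The remaining cell in column 1 is (3,1) = 214 − 180 = 34.
Using column 4: 40 + 43 + 70 + ? → (3,4) = 214 − 153 = 61.

55 46 73 40 / 76 37 58 43 / 34 67 52 61 / 49 64 31 70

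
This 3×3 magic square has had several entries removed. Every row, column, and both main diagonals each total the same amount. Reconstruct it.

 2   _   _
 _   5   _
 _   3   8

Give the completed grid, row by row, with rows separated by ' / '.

Main diagonal is already complete: 2 + 5 + 8 = 15, so that is the magic constant.
Using row 3: 3 + 8 + ? → (3,1) = 15 − 11 = 4.
Column 1 needs 15; the known cells sum to 6, so (2,1) = 9.
Column 2 needs 15; the known cells sum to 8, so (1,2) = 7.
Anti-diagonal must total 15; the given cells sum to 9, so (1,3) = 6.
The remaining cell in row 2 is (2,3) = 15 − 14 = 1.

2 7 6 / 9 5 1 / 4 3 8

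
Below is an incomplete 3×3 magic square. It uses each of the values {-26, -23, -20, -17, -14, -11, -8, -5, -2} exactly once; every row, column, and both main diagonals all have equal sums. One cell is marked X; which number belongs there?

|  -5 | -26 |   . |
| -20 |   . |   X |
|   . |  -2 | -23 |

-8

The 9 entries sum to -126, so each line sums to -126/3 = -42.
Row 1: -5 + (-26) + ? = -42, so (1,3) = -11.
Row 3 must total -42; the given cells sum to -25, so (3,1) = -17.
Using column 2: -26 + (-2) + ? → (2,2) = -42 − (-28) = -14.
The remaining cell in column 3 is (2,3) = -42 − (-34) = -8.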